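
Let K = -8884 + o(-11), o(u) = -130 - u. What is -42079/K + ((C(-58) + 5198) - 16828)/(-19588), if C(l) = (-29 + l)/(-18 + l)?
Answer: 70599290731/13402658064 ≈ 5.2676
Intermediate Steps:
C(l) = (-29 + l)/(-18 + l)
K = -9003 (K = -8884 + (-130 - 1*(-11)) = -8884 + (-130 + 11) = -8884 - 119 = -9003)
-42079/K + ((C(-58) + 5198) - 16828)/(-19588) = -42079/(-9003) + (((-29 - 58)/(-18 - 58) + 5198) - 16828)/(-19588) = -42079*(-1/9003) + ((-87/(-76) + 5198) - 16828)*(-1/19588) = 42079/9003 + ((-1/76*(-87) + 5198) - 16828)*(-1/19588) = 42079/9003 + ((87/76 + 5198) - 16828)*(-1/19588) = 42079/9003 + (395135/76 - 16828)*(-1/19588) = 42079/9003 - 883793/76*(-1/19588) = 42079/9003 + 883793/1488688 = 70599290731/13402658064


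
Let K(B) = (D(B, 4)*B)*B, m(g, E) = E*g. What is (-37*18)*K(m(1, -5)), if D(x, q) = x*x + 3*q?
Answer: -616050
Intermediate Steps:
D(x, q) = x² + 3*q
K(B) = B²*(12 + B²) (K(B) = ((B² + 3*4)*B)*B = ((B² + 12)*B)*B = ((12 + B²)*B)*B = (B*(12 + B²))*B = B²*(12 + B²))
(-37*18)*K(m(1, -5)) = (-37*18)*((-5*1)²*(12 + (-5*1)²)) = -666*(-5)²*(12 + (-5)²) = -16650*(12 + 25) = -16650*37 = -666*925 = -616050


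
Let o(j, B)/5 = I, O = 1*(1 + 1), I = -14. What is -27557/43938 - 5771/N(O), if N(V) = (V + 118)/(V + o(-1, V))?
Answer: 359149888/109845 ≈ 3269.6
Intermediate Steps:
O = 2 (O = 1*2 = 2)
o(j, B) = -70 (o(j, B) = 5*(-14) = -70)
N(V) = (118 + V)/(-70 + V) (N(V) = (V + 118)/(V - 70) = (118 + V)/(-70 + V))
-27557/43938 - 5771/N(O) = -27557/43938 - 5771*(-70 + 2)/(118 + 2) = -27557*1/43938 - 5771/(120/(-68)) = -27557/43938 - 5771/((-1/68*120)) = -27557/43938 - 5771/(-30/17) = -27557/43938 - 5771*(-17/30) = -27557/43938 + 98107/30 = 359149888/109845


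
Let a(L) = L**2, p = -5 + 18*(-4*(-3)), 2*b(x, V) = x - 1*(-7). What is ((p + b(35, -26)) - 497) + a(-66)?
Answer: 4091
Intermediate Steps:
b(x, V) = 7/2 + x/2 (b(x, V) = (x - 1*(-7))/2 = (x + 7)/2 = (7 + x)/2 = 7/2 + x/2)
p = 211 (p = -5 + 18*12 = -5 + 216 = 211)
((p + b(35, -26)) - 497) + a(-66) = ((211 + (7/2 + (1/2)*35)) - 497) + (-66)**2 = ((211 + (7/2 + 35/2)) - 497) + 4356 = ((211 + 21) - 497) + 4356 = (232 - 497) + 4356 = -265 + 4356 = 4091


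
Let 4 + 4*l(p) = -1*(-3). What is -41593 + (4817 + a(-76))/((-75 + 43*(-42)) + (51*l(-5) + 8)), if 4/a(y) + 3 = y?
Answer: -24786666077/595897 ≈ -41596.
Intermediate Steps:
a(y) = 4/(-3 + y)
l(p) = -¼ (l(p) = -1 + (-1*(-3))/4 = -1 + (¼)*3 = -1 + ¾ = -¼)
-41593 + (4817 + a(-76))/((-75 + 43*(-42)) + (51*l(-5) + 8)) = -41593 + (4817 + 4/(-3 - 76))/((-75 + 43*(-42)) + (51*(-¼) + 8)) = -41593 + (4817 + 4/(-79))/((-75 - 1806) + (-51/4 + 8)) = -41593 + (4817 + 4*(-1/79))/(-1881 - 19/4) = -41593 + (4817 - 4/79)/(-7543/4) = -41593 + (380539/79)*(-4/7543) = -41593 - 1522156/595897 = -24786666077/595897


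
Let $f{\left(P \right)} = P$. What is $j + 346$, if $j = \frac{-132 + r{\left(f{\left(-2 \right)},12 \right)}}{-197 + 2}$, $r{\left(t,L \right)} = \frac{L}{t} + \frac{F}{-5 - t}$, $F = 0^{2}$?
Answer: $\frac{22536}{65} \approx 346.71$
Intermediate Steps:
$F = 0$
$r{\left(t,L \right)} = \frac{L}{t}$ ($r{\left(t,L \right)} = \frac{L}{t} + \frac{0}{-5 - t} = \frac{L}{t} + 0 = \frac{L}{t}$)
$j = \frac{46}{65}$ ($j = \frac{-132 + \frac{12}{-2}}{-197 + 2} = \frac{-132 + 12 \left(- \frac{1}{2}\right)}{-195} = \left(-132 - 6\right) \left(- \frac{1}{195}\right) = \left(-138\right) \left(- \frac{1}{195}\right) = \frac{46}{65} \approx 0.70769$)
$j + 346 = \frac{46}{65} + 346 = \frac{22536}{65}$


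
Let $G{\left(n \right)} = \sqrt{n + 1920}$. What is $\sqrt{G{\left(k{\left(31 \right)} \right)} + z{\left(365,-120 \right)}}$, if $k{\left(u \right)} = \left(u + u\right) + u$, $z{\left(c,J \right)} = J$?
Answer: $\sqrt{-120 + \sqrt{2013}} \approx 8.668 i$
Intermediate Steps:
$k{\left(u \right)} = 3 u$ ($k{\left(u \right)} = 2 u + u = 3 u$)
$G{\left(n \right)} = \sqrt{1920 + n}$
$\sqrt{G{\left(k{\left(31 \right)} \right)} + z{\left(365,-120 \right)}} = \sqrt{\sqrt{1920 + 3 \cdot 31} - 120} = \sqrt{\sqrt{1920 + 93} - 120} = \sqrt{\sqrt{2013} - 120} = \sqrt{-120 + \sqrt{2013}}$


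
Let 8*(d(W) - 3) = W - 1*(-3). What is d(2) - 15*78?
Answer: -9331/8 ≈ -1166.4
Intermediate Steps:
d(W) = 27/8 + W/8 (d(W) = 3 + (W - 1*(-3))/8 = 3 + (W + 3)/8 = 3 + (3 + W)/8 = 3 + (3/8 + W/8) = 27/8 + W/8)
d(2) - 15*78 = (27/8 + (⅛)*2) - 15*78 = (27/8 + ¼) - 1170 = 29/8 - 1170 = -9331/8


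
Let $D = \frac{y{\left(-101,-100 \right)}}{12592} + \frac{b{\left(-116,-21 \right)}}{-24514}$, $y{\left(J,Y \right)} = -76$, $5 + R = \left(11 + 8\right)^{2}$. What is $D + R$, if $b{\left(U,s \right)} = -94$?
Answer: $\frac{13736187889}{38585036} \approx 356.0$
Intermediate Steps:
$R = 356$ ($R = -5 + \left(11 + 8\right)^{2} = -5 + 19^{2} = -5 + 361 = 356$)
$D = - \frac{84927}{38585036}$ ($D = - \frac{76}{12592} - \frac{94}{-24514} = \left(-76\right) \frac{1}{12592} - - \frac{47}{12257} = - \frac{19}{3148} + \frac{47}{12257} = - \frac{84927}{38585036} \approx -0.002201$)
$D + R = - \frac{84927}{38585036} + 356 = \frac{13736187889}{38585036}$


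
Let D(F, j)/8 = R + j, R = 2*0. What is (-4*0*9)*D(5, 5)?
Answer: 0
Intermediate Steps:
R = 0
D(F, j) = 8*j (D(F, j) = 8*(0 + j) = 8*j)
(-4*0*9)*D(5, 5) = (-4*0*9)*(8*5) = (0*9)*40 = 0*40 = 0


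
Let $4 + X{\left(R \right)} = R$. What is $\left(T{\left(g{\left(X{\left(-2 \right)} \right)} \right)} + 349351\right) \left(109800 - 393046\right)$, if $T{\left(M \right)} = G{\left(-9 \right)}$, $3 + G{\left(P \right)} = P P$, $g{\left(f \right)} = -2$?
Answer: $-98974366534$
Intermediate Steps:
$X{\left(R \right)} = -4 + R$
$G{\left(P \right)} = -3 + P^{2}$ ($G{\left(P \right)} = -3 + P P = -3 + P^{2}$)
$T{\left(M \right)} = 78$ ($T{\left(M \right)} = -3 + \left(-9\right)^{2} = -3 + 81 = 78$)
$\left(T{\left(g{\left(X{\left(-2 \right)} \right)} \right)} + 349351\right) \left(109800 - 393046\right) = \left(78 + 349351\right) \left(109800 - 393046\right) = 349429 \left(-283246\right) = -98974366534$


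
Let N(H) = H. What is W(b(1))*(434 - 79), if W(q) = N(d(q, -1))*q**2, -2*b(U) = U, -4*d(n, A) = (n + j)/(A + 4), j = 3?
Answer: -1775/96 ≈ -18.490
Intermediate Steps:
d(n, A) = -(3 + n)/(4*(4 + A)) (d(n, A) = -(n + 3)/(4*(A + 4)) = -(3 + n)/(4*(4 + A)))
b(U) = -U/2
W(q) = q**2*(-1/4 - q/12) (W(q) = ((-3 - q)/(4*(4 - 1)))*q**2 = ((1/4)*(-3 - q)/3)*q**2 = ((1/4)*(1/3)*(-3 - q))*q**2 = (-1/4 - q/12)*q**2 = q**2*(-1/4 - q/12))
W(b(1))*(434 - 79) = ((-1/2*1)**2*(-3 - (-1)/2)/12)*(434 - 79) = ((-1/2)**2*(-3 - 1*(-1/2))/12)*355 = ((1/12)*(1/4)*(-3 + 1/2))*355 = ((1/12)*(1/4)*(-5/2))*355 = -5/96*355 = -1775/96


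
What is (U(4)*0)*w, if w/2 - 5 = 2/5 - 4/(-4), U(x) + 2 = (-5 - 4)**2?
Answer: 0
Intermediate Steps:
U(x) = 79 (U(x) = -2 + (-5 - 4)**2 = -2 + (-9)**2 = -2 + 81 = 79)
w = 64/5 (w = 10 + 2*(2/5 - 4/(-4)) = 10 + 2*(2*(1/5) - 4*(-1/4)) = 10 + 2*(2/5 + 1) = 10 + 2*(7/5) = 10 + 14/5 = 64/5 ≈ 12.800)
(U(4)*0)*w = (79*0)*(64/5) = 0*(64/5) = 0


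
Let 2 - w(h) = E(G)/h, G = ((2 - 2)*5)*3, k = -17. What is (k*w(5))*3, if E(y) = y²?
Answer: -102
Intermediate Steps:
G = 0 (G = (0*5)*3 = 0*3 = 0)
w(h) = 2 (w(h) = 2 - 0²/h = 2 - 0/h = 2 - 1*0 = 2 + 0 = 2)
(k*w(5))*3 = -17*2*3 = -34*3 = -102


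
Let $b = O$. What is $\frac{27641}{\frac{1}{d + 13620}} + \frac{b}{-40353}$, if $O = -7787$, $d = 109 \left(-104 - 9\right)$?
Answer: $\frac{1453362654506}{40353} \approx 3.6016 \cdot 10^{7}$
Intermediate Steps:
$d = -12317$ ($d = 109 \left(-113\right) = -12317$)
$b = -7787$
$\frac{27641}{\frac{1}{d + 13620}} + \frac{b}{-40353} = \frac{27641}{\frac{1}{-12317 + 13620}} - \frac{7787}{-40353} = \frac{27641}{\frac{1}{1303}} - - \frac{7787}{40353} = 27641 \frac{1}{\frac{1}{1303}} + \frac{7787}{40353} = 27641 \cdot 1303 + \frac{7787}{40353} = 36016223 + \frac{7787}{40353} = \frac{1453362654506}{40353}$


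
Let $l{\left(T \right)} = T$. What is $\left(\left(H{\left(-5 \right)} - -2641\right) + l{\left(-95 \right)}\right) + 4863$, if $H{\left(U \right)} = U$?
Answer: $7404$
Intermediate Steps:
$\left(\left(H{\left(-5 \right)} - -2641\right) + l{\left(-95 \right)}\right) + 4863 = \left(\left(-5 - -2641\right) - 95\right) + 4863 = \left(\left(-5 + 2641\right) - 95\right) + 4863 = \left(2636 - 95\right) + 4863 = 2541 + 4863 = 7404$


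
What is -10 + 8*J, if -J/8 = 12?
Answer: -778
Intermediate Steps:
J = -96 (J = -8*12 = -96)
-10 + 8*J = -10 + 8*(-96) = -10 - 768 = -778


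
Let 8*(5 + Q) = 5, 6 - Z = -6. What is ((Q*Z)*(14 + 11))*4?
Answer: -5250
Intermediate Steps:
Z = 12 (Z = 6 - 1*(-6) = 6 + 6 = 12)
Q = -35/8 (Q = -5 + (⅛)*5 = -5 + 5/8 = -35/8 ≈ -4.3750)
((Q*Z)*(14 + 11))*4 = ((-35/8*12)*(14 + 11))*4 = -105/2*25*4 = -2625/2*4 = -5250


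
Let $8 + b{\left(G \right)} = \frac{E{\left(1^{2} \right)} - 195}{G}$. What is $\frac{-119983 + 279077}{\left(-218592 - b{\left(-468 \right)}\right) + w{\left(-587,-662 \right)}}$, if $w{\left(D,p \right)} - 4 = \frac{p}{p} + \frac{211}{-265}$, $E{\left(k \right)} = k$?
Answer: $- \frac{9865418940}{13554158869} \approx -0.72785$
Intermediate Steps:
$b{\left(G \right)} = -8 - \frac{194}{G}$ ($b{\left(G \right)} = -8 + \frac{1^{2} - 195}{G} = -8 + \frac{1 - 195}{G} = -8 - \frac{194}{G}$)
$w{\left(D,p \right)} = \frac{1114}{265}$ ($w{\left(D,p \right)} = 4 + \left(\frac{p}{p} + \frac{211}{-265}\right) = 4 + \left(1 + 211 \left(- \frac{1}{265}\right)\right) = 4 + \left(1 - \frac{211}{265}\right) = 4 + \frac{54}{265} = \frac{1114}{265}$)
$\frac{-119983 + 279077}{\left(-218592 - b{\left(-468 \right)}\right) + w{\left(-587,-662 \right)}} = \frac{-119983 + 279077}{\left(-218592 - \left(-8 - \frac{194}{-468}\right)\right) + \frac{1114}{265}} = \frac{159094}{\left(-218592 - \left(-8 - - \frac{97}{234}\right)\right) + \frac{1114}{265}} = \frac{159094}{\left(-218592 - \left(-8 + \frac{97}{234}\right)\right) + \frac{1114}{265}} = \frac{159094}{\left(-218592 - - \frac{1775}{234}\right) + \frac{1114}{265}} = \frac{159094}{\left(-218592 + \frac{1775}{234}\right) + \frac{1114}{265}} = \frac{159094}{- \frac{51148753}{234} + \frac{1114}{265}} = \frac{159094}{- \frac{13554158869}{62010}} = 159094 \left(- \frac{62010}{13554158869}\right) = - \frac{9865418940}{13554158869}$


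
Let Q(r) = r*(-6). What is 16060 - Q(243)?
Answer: 17518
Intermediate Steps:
Q(r) = -6*r
16060 - Q(243) = 16060 - (-6)*243 = 16060 - 1*(-1458) = 16060 + 1458 = 17518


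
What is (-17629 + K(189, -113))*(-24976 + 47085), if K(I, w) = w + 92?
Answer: -390223850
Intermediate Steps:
K(I, w) = 92 + w
(-17629 + K(189, -113))*(-24976 + 47085) = (-17629 + (92 - 113))*(-24976 + 47085) = (-17629 - 21)*22109 = -17650*22109 = -390223850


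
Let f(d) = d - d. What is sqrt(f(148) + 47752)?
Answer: 2*sqrt(11938) ≈ 218.52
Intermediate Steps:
f(d) = 0
sqrt(f(148) + 47752) = sqrt(0 + 47752) = sqrt(47752) = 2*sqrt(11938)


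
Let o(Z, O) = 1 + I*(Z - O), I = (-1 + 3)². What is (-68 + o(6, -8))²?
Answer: 121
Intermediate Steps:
I = 4 (I = 2² = 4)
o(Z, O) = 1 - 4*O + 4*Z (o(Z, O) = 1 + 4*(Z - O) = 1 + (-4*O + 4*Z) = 1 - 4*O + 4*Z)
(-68 + o(6, -8))² = (-68 + (1 - 4*(-8) + 4*6))² = (-68 + (1 + 32 + 24))² = (-68 + 57)² = (-11)² = 121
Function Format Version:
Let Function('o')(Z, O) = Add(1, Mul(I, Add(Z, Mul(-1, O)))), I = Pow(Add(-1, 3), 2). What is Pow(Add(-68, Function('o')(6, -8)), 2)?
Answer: 121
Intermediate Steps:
I = 4 (I = Pow(2, 2) = 4)
Function('o')(Z, O) = Add(1, Mul(-4, O), Mul(4, Z)) (Function('o')(Z, O) = Add(1, Mul(4, Add(Z, Mul(-1, O)))) = Add(1, Add(Mul(-4, O), Mul(4, Z))) = Add(1, Mul(-4, O), Mul(4, Z)))
Pow(Add(-68, Function('o')(6, -8)), 2) = Pow(Add(-68, Add(1, Mul(-4, -8), Mul(4, 6))), 2) = Pow(Add(-68, Add(1, 32, 24)), 2) = Pow(Add(-68, 57), 2) = Pow(-11, 2) = 121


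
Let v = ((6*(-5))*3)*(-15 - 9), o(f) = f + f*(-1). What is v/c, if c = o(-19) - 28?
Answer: -540/7 ≈ -77.143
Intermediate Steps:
o(f) = 0 (o(f) = f - f = 0)
c = -28 (c = 0 - 28 = -28)
v = 2160 (v = -30*3*(-24) = -90*(-24) = 2160)
v/c = 2160/(-28) = 2160*(-1/28) = -540/7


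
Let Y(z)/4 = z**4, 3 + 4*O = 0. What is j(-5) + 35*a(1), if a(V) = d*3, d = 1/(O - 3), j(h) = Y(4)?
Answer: 996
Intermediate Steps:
O = -3/4 (O = -3/4 + (1/4)*0 = -3/4 + 0 = -3/4 ≈ -0.75000)
Y(z) = 4*z**4
j(h) = 1024 (j(h) = 4*4**4 = 4*256 = 1024)
d = -4/15 (d = 1/(-3/4 - 3) = 1/(-15/4) = -4/15 ≈ -0.26667)
a(V) = -4/5 (a(V) = -4/15*3 = -4/5)
j(-5) + 35*a(1) = 1024 + 35*(-4/5) = 1024 - 28 = 996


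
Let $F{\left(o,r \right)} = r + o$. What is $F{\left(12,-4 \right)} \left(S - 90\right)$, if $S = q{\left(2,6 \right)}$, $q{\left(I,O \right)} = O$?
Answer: $-672$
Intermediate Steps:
$F{\left(o,r \right)} = o + r$
$S = 6$
$F{\left(12,-4 \right)} \left(S - 90\right) = \left(12 - 4\right) \left(6 - 90\right) = 8 \left(-84\right) = -672$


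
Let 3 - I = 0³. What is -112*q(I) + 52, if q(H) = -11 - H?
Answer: 1620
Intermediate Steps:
I = 3 (I = 3 - 1*0³ = 3 - 1*0 = 3 + 0 = 3)
-112*q(I) + 52 = -112*(-11 - 1*3) + 52 = -112*(-11 - 3) + 52 = -112*(-14) + 52 = 1568 + 52 = 1620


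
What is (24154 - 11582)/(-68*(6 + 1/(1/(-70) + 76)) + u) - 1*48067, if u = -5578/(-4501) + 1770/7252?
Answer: -243012068696081089/5052450932995 ≈ -48098.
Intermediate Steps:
u = 3458459/2331518 (u = -5578*(-1/4501) + 1770*(1/7252) = 5578/4501 + 885/3626 = 3458459/2331518 ≈ 1.4834)
(24154 - 11582)/(-68*(6 + 1/(1/(-70) + 76)) + u) - 1*48067 = (24154 - 11582)/(-68*(6 + 1/(1/(-70) + 76)) + 3458459/2331518) - 1*48067 = 12572/(-68*(6 + 1/(-1/70 + 76)) + 3458459/2331518) - 48067 = 12572/(-68*(6 + 1/(5319/70)) + 3458459/2331518) - 48067 = 12572/(-68*(6 + 70/5319) + 3458459/2331518) - 48067 = 12572/(-68*31984/5319 + 3458459/2331518) - 48067 = 12572/(-2174912/5319 + 3458459/2331518) - 48067 = 12572/(-5052450932995/12401344242) - 48067 = 12572*(-12401344242/5052450932995) - 48067 = -155909699810424/5052450932995 - 48067 = -243012068696081089/5052450932995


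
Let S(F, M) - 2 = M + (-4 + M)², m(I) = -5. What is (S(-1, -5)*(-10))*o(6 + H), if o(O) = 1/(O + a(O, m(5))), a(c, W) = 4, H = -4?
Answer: -130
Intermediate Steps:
S(F, M) = 2 + M + (-4 + M)² (S(F, M) = 2 + (M + (-4 + M)²) = 2 + M + (-4 + M)²)
o(O) = 1/(4 + O) (o(O) = 1/(O + 4) = 1/(4 + O))
(S(-1, -5)*(-10))*o(6 + H) = ((2 - 5 + (-4 - 5)²)*(-10))/(4 + (6 - 4)) = ((2 - 5 + (-9)²)*(-10))/(4 + 2) = ((2 - 5 + 81)*(-10))/6 = (78*(-10))*(⅙) = -780*⅙ = -130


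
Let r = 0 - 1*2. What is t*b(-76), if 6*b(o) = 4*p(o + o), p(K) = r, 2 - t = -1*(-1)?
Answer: -4/3 ≈ -1.3333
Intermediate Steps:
t = 1 (t = 2 - (-1)*(-1) = 2 - 1*1 = 2 - 1 = 1)
r = -2 (r = 0 - 2 = -2)
p(K) = -2
b(o) = -4/3 (b(o) = (4*(-2))/6 = (⅙)*(-8) = -4/3)
t*b(-76) = 1*(-4/3) = -4/3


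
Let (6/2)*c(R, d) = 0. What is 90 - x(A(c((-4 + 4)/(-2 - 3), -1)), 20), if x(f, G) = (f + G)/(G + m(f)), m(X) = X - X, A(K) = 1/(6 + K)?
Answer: 10679/120 ≈ 88.992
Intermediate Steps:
c(R, d) = 0 (c(R, d) = (⅓)*0 = 0)
m(X) = 0
x(f, G) = (G + f)/G (x(f, G) = (f + G)/(G + 0) = (G + f)/G)
90 - x(A(c((-4 + 4)/(-2 - 3), -1)), 20) = 90 - (20 + 1/(6 + 0))/20 = 90 - (20 + 1/6)/20 = 90 - (20 + ⅙)/20 = 90 - 121/(20*6) = 90 - 1*121/120 = 90 - 121/120 = 10679/120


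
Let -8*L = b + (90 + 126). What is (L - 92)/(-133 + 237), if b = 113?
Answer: -1065/832 ≈ -1.2800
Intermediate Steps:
L = -329/8 (L = -(113 + (90 + 126))/8 = -(113 + 216)/8 = -⅛*329 = -329/8 ≈ -41.125)
(L - 92)/(-133 + 237) = (-329/8 - 92)/(-133 + 237) = -1065/8/104 = -1065/8*1/104 = -1065/832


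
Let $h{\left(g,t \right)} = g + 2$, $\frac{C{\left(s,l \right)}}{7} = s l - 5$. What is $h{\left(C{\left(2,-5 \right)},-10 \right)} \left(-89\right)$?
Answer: $9167$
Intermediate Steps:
$C{\left(s,l \right)} = -35 + 7 l s$ ($C{\left(s,l \right)} = 7 \left(s l - 5\right) = 7 \left(l s - 5\right) = 7 \left(-5 + l s\right) = -35 + 7 l s$)
$h{\left(g,t \right)} = 2 + g$
$h{\left(C{\left(2,-5 \right)},-10 \right)} \left(-89\right) = \left(2 + \left(-35 + 7 \left(-5\right) 2\right)\right) \left(-89\right) = \left(2 - 105\right) \left(-89\right) = \left(-103\right) \left(-89\right) = 9167$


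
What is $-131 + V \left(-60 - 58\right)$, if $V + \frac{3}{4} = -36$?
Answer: $\frac{8411}{2} \approx 4205.5$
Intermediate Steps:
$V = - \frac{147}{4}$ ($V = - \frac{3}{4} - 36 = - \frac{147}{4} \approx -36.75$)
$-131 + V \left(-60 - 58\right) = -131 - \frac{147 \left(-60 - 58\right)}{4} = -131 - - \frac{8673}{2} = -131 + \frac{8673}{2} = \frac{8411}{2}$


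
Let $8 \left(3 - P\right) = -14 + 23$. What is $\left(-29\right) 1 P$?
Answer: $- \frac{435}{8} \approx -54.375$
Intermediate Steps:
$P = \frac{15}{8}$ ($P = 3 - \frac{-14 + 23}{8} = 3 - \frac{9}{8} = \frac{15}{8} \approx 1.875$)
$\left(-29\right) 1 P = \left(-29\right) 1 \cdot \frac{15}{8} = \left(-29\right) \frac{15}{8} = - \frac{435}{8}$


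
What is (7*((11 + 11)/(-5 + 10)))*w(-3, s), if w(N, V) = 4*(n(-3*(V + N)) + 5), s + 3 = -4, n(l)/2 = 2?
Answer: 5544/5 ≈ 1108.8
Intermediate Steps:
n(l) = 4 (n(l) = 2*2 = 4)
s = -7 (s = -3 - 4 = -7)
w(N, V) = 36 (w(N, V) = 4*(4 + 5) = 4*9 = 36)
(7*((11 + 11)/(-5 + 10)))*w(-3, s) = (7*((11 + 11)/(-5 + 10)))*36 = (7*(22/5))*36 = (154/5)*36 = 5544/5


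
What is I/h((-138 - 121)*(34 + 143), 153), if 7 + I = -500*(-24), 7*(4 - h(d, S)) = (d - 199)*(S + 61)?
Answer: 83951/9853016 ≈ 0.0085203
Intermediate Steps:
h(d, S) = 4 - (-199 + d)*(61 + S)/7 (h(d, S) = 4 - (d - 199)*(S + 61)/7 = 4 - (-199 + d)*(61 + S)/7)
I = 11993 (I = -7 - 500*(-24) = -7 + 12000 = 11993)
I/h((-138 - 121)*(34 + 143), 153) = 11993/(12167/7 - 61*(-138 - 121)*(34 + 143)/7 + (199/7)*153 - 1/7*153*(-138 - 121)*(34 + 143)) = 11993/(12167/7 - (-2257)*177 + 30447/7 - 1/7*153*(-259*177)) = 11993/(12167/7 - 61/7*(-45843) + 30447/7 - 1/7*153*(-45843)) = 11993/(12167/7 + 399489 + 30447/7 + 1001997) = 11993/(9853016/7) = 11993*(7/9853016) = 83951/9853016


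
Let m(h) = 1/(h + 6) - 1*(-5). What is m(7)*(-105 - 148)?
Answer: -16698/13 ≈ -1284.5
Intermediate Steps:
m(h) = 5 + 1/(6 + h) (m(h) = 1/(6 + h) + 5 = 5 + 1/(6 + h))
m(7)*(-105 - 148) = ((31 + 5*7)/(6 + 7))*(-105 - 148) = ((31 + 35)/13)*(-253) = ((1/13)*66)*(-253) = (66/13)*(-253) = -16698/13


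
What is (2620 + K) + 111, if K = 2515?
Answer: 5246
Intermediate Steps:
(2620 + K) + 111 = (2620 + 2515) + 111 = 5135 + 111 = 5246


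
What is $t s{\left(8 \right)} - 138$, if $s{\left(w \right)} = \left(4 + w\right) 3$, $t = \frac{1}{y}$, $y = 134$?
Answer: $- \frac{9228}{67} \approx -137.73$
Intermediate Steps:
$t = \frac{1}{134} \approx 0.0074627$
$s{\left(w \right)} = 12 + 3 w$
$t s{\left(8 \right)} - 138 = \frac{12 + 3 \cdot 8}{134} - 138 = \frac{12 + 24}{134} - 138 = \frac{1}{134} \cdot 36 - 138 = \frac{18}{67} - 138 = - \frac{9228}{67}$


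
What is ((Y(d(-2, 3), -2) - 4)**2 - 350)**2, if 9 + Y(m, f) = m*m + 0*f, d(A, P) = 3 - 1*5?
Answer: 72361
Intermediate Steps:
d(A, P) = -2 (d(A, P) = 3 - 5 = -2)
Y(m, f) = -9 + m**2 (Y(m, f) = -9 + (m*m + 0*f) = -9 + (m**2 + 0) = -9 + m**2)
((Y(d(-2, 3), -2) - 4)**2 - 350)**2 = (((-9 + (-2)**2) - 4)**2 - 350)**2 = (((-9 + 4) - 4)**2 - 350)**2 = ((-5 - 4)**2 - 350)**2 = ((-9)**2 - 350)**2 = (81 - 350)**2 = (-269)**2 = 72361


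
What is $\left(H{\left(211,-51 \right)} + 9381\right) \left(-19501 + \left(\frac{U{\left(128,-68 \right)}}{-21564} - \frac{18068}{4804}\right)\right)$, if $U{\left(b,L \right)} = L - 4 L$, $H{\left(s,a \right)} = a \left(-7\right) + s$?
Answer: $- \frac{418804519634687}{2158197} \approx -1.9405 \cdot 10^{8}$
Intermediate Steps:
$H{\left(s,a \right)} = s - 7 a$ ($H{\left(s,a \right)} = - 7 a + s = s - 7 a$)
$U{\left(b,L \right)} = - 3 L$
$\left(H{\left(211,-51 \right)} + 9381\right) \left(-19501 + \left(\frac{U{\left(128,-68 \right)}}{-21564} - \frac{18068}{4804}\right)\right) = \left(\left(211 - -357\right) + 9381\right) \left(-19501 - \left(\frac{4517}{1201} - \frac{\left(-3\right) \left(-68\right)}{-21564}\right)\right) = \left(\left(211 + 357\right) + 9381\right) \left(-19501 + \left(204 \left(- \frac{1}{21564}\right) - \frac{4517}{1201}\right)\right) = \left(568 + 9381\right) \left(-19501 - \frac{8137466}{2158197}\right) = 9949 \left(-19501 - \frac{8137466}{2158197}\right) = 9949 \left(- \frac{42095137163}{2158197}\right) = - \frac{418804519634687}{2158197}$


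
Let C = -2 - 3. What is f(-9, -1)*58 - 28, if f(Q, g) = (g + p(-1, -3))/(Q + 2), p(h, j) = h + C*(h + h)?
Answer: -660/7 ≈ -94.286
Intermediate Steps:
C = -5
p(h, j) = -9*h (p(h, j) = h - 5*(h + h) = h - 10*h = -9*h)
f(Q, g) = (9 + g)/(2 + Q) (f(Q, g) = (g - 9*(-1))/(Q + 2) = (g + 9)/(2 + Q) = (9 + g)/(2 + Q))
f(-9, -1)*58 - 28 = ((9 - 1)/(2 - 9))*58 - 28 = (8/(-7))*58 - 28 = -⅐*8*58 - 28 = -8/7*58 - 28 = -464/7 - 28 = -660/7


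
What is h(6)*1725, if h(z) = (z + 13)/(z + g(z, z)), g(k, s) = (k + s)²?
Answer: 437/2 ≈ 218.50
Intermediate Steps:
h(z) = (13 + z)/(z + 4*z²) (h(z) = (z + 13)/(z + (z + z)²) = (13 + z)/(z + (2*z)²) = (13 + z)/(z + 4*z²))
h(6)*1725 = ((13 + 6)/(6*(1 + 4*6)))*1725 = ((⅙)*19/(1 + 24))*1725 = ((⅙)*19/25)*1725 = ((⅙)*(1/25)*19)*1725 = (19/150)*1725 = 437/2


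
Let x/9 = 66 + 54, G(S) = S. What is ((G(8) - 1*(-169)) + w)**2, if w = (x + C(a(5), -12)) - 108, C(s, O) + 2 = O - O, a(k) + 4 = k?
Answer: 1315609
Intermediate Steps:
a(k) = -4 + k
C(s, O) = -2 (C(s, O) = -2 + (O - O) = -2 + 0 = -2)
x = 1080 (x = 9*(66 + 54) = 9*120 = 1080)
w = 970 (w = (1080 - 2) - 108 = 1078 - 108 = 970)
((G(8) - 1*(-169)) + w)**2 = ((8 - 1*(-169)) + 970)**2 = ((8 + 169) + 970)**2 = (177 + 970)**2 = 1147**2 = 1315609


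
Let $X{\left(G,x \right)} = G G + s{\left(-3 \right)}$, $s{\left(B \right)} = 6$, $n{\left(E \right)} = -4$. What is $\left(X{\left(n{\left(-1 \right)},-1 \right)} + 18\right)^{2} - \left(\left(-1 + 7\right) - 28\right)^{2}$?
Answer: $1116$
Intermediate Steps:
$X{\left(G,x \right)} = 6 + G^{2}$ ($X{\left(G,x \right)} = G G + 6 = G^{2} + 6 = 6 + G^{2}$)
$\left(X{\left(n{\left(-1 \right)},-1 \right)} + 18\right)^{2} - \left(\left(-1 + 7\right) - 28\right)^{2} = \left(\left(6 + \left(-4\right)^{2}\right) + 18\right)^{2} - \left(\left(-1 + 7\right) - 28\right)^{2} = \left(\left(6 + 16\right) + 18\right)^{2} - \left(6 - 28\right)^{2} = \left(22 + 18\right)^{2} - \left(-22\right)^{2} = 40^{2} - 484 = 1600 - 484 = 1116$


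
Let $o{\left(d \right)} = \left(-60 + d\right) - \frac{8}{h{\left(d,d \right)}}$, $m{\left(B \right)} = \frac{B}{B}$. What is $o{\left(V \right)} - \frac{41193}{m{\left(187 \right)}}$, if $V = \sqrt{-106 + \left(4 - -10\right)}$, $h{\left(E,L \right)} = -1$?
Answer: $-41245 + 2 i \sqrt{23} \approx -41245.0 + 9.5917 i$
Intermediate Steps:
$m{\left(B \right)} = 1$
$V = 2 i \sqrt{23}$ ($V = \sqrt{-106 + \left(4 + 10\right)} = \sqrt{-106 + 14} = \sqrt{-92} = 2 i \sqrt{23} \approx 9.5917 i$)
$o{\left(d \right)} = -52 + d$ ($o{\left(d \right)} = \left(-60 + d\right) - \frac{8}{-1} = \left(-60 + d\right) - -8 = \left(-60 + d\right) + 8 = -52 + d$)
$o{\left(V \right)} - \frac{41193}{m{\left(187 \right)}} = \left(-52 + 2 i \sqrt{23}\right) - \frac{41193}{1} = \left(-52 + 2 i \sqrt{23}\right) - 41193 \cdot 1 = \left(-52 + 2 i \sqrt{23}\right) - 41193 = -41245 + 2 i \sqrt{23}$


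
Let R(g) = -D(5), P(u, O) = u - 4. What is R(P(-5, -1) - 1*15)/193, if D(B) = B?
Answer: -5/193 ≈ -0.025907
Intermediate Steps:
P(u, O) = -4 + u
R(g) = -5 (R(g) = -1*5 = -5)
R(P(-5, -1) - 1*15)/193 = -5/193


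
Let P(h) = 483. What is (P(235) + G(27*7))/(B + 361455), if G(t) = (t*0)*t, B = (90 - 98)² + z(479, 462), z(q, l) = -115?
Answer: 161/120468 ≈ 0.0013365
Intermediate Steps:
B = -51 (B = (90 - 98)² - 115 = (-8)² - 115 = 64 - 115 = -51)
G(t) = 0 (G(t) = 0*t = 0)
(P(235) + G(27*7))/(B + 361455) = (483 + 0)/(-51 + 361455) = 483/361404 = 483*(1/361404) = 161/120468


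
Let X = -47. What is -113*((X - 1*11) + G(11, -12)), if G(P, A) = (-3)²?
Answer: 5537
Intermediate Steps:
G(P, A) = 9
-113*((X - 1*11) + G(11, -12)) = -113*((-47 - 1*11) + 9) = -113*((-47 - 11) + 9) = -113*(-58 + 9) = -113*(-49) = 5537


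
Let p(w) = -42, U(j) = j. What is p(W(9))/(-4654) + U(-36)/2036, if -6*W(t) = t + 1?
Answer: -10254/1184443 ≈ -0.0086572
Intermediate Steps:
W(t) = -⅙ - t/6 (W(t) = -(t + 1)/6 = -(1 + t)/6 = -⅙ - t/6)
p(W(9))/(-4654) + U(-36)/2036 = -42/(-4654) - 36/2036 = -42*(-1/4654) - 36*1/2036 = 21/2327 - 9/509 = -10254/1184443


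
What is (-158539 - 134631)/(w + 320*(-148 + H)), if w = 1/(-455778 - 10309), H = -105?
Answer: 136642725790/37734403521 ≈ 3.6212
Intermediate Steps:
w = -1/466087 (w = 1/(-466087) = -1/466087 ≈ -2.1455e-6)
(-158539 - 134631)/(w + 320*(-148 + H)) = (-158539 - 134631)/(-1/466087 + 320*(-148 - 105)) = -293170/(-1/466087 + 320*(-253)) = -293170/(-1/466087 - 80960) = -293170/(-37734403521/466087) = -293170*(-466087/37734403521) = 136642725790/37734403521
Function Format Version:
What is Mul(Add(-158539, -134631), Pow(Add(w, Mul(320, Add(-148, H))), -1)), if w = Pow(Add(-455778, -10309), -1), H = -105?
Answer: Rational(136642725790, 37734403521) ≈ 3.6212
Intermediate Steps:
w = Rational(-1, 466087) (w = Pow(-466087, -1) = Rational(-1, 466087) ≈ -2.1455e-6)
Mul(Add(-158539, -134631), Pow(Add(w, Mul(320, Add(-148, H))), -1)) = Mul(Add(-158539, -134631), Pow(Add(Rational(-1, 466087), Mul(320, Add(-148, -105))), -1)) = Mul(-293170, Pow(Add(Rational(-1, 466087), Mul(320, -253)), -1)) = Mul(-293170, Pow(Add(Rational(-1, 466087), -80960), -1)) = Mul(-293170, Pow(Rational(-37734403521, 466087), -1)) = Mul(-293170, Rational(-466087, 37734403521)) = Rational(136642725790, 37734403521)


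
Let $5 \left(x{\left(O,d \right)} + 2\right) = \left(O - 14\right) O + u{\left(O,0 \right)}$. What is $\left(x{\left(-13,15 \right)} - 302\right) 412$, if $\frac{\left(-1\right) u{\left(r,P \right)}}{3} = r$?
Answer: $-93112$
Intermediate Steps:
$u{\left(r,P \right)} = - 3 r$
$x{\left(O,d \right)} = -2 - \frac{3 O}{5} + \frac{O \left(-14 + O\right)}{5}$ ($x{\left(O,d \right)} = -2 + \frac{\left(O - 14\right) O - 3 O}{5} = -2 + \frac{\left(-14 + O\right) O - 3 O}{5} = -2 + \frac{O \left(-14 + O\right) - 3 O}{5} = -2 + \frac{- 3 O + O \left(-14 + O\right)}{5} = -2 + \left(- \frac{3 O}{5} + \frac{O \left(-14 + O\right)}{5}\right) = -2 - \frac{3 O}{5} + \frac{O \left(-14 + O\right)}{5}$)
$\left(x{\left(-13,15 \right)} - 302\right) 412 = \left(\left(-2 - - \frac{221}{5} + \frac{\left(-13\right)^{2}}{5}\right) - 302\right) 412 = \left(\left(-2 + \frac{221}{5} + \frac{1}{5} \cdot 169\right) - 302\right) 412 = \left(\left(-2 + \frac{221}{5} + \frac{169}{5}\right) - 302\right) 412 = \left(76 - 302\right) 412 = \left(-226\right) 412 = -93112$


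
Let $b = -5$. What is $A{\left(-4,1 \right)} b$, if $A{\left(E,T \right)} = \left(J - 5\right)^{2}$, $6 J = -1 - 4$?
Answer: $- \frac{6125}{36} \approx -170.14$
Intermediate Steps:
$J = - \frac{5}{6}$ ($J = \frac{-1 - 4}{6} = \frac{1}{6} \left(-5\right) = - \frac{5}{6} \approx -0.83333$)
$A{\left(E,T \right)} = \frac{1225}{36}$ ($A{\left(E,T \right)} = \left(- \frac{5}{6} - 5\right)^{2} = \left(- \frac{35}{6}\right)^{2} = \frac{1225}{36}$)
$A{\left(-4,1 \right)} b = \frac{1225}{36} \left(-5\right) = - \frac{6125}{36}$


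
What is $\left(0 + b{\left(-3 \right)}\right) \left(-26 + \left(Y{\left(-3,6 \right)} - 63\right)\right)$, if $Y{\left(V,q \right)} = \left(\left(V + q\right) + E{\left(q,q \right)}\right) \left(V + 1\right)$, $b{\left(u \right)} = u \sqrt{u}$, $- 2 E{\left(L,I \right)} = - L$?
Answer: $303 i \sqrt{3} \approx 524.81 i$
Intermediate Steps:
$E{\left(L,I \right)} = \frac{L}{2}$ ($E{\left(L,I \right)} = - \frac{\left(-1\right) L}{2} = \frac{L}{2}$)
$b{\left(u \right)} = u^{\frac{3}{2}}$
$Y{\left(V,q \right)} = \left(1 + V\right) \left(V + \frac{3 q}{2}\right)$ ($Y{\left(V,q \right)} = \left(\left(V + q\right) + \frac{q}{2}\right) \left(V + 1\right) = \left(V + \frac{3 q}{2}\right) \left(1 + V\right) = \left(1 + V\right) \left(V + \frac{3 q}{2}\right)$)
$\left(0 + b{\left(-3 \right)}\right) \left(-26 + \left(Y{\left(-3,6 \right)} - 63\right)\right) = \left(0 + \left(-3\right)^{\frac{3}{2}}\right) \left(-26 + \left(\left(-3 + \left(-3\right)^{2} + \frac{3}{2} \cdot 6 + \frac{3}{2} \left(-3\right) 6\right) - 63\right)\right) = \left(0 - 3 i \sqrt{3}\right) \left(-26 + \left(\left(-3 + 9 + 9 - 27\right) - 63\right)\right) = - 3 i \sqrt{3} \left(-26 - 75\right) = - 3 i \sqrt{3} \left(-101\right) = 303 i \sqrt{3}$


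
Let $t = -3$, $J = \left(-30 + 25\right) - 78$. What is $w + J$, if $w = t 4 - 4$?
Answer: $-99$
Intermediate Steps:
$J = -83$ ($J = -5 - 78 = -83$)
$w = -16$ ($w = \left(-3\right) 4 - 4 = -12 - 4 = -16$)
$w + J = -16 - 83 = -99$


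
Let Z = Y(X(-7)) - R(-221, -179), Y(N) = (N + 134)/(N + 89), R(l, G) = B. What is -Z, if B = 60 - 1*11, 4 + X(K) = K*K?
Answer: 6387/134 ≈ 47.664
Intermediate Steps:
X(K) = -4 + K**2 (X(K) = -4 + K*K = -4 + K**2)
B = 49 (B = 60 - 11 = 49)
R(l, G) = 49
Y(N) = (134 + N)/(89 + N)
Z = -6387/134 (Z = (134 + (-4 + (-7)**2))/(89 + (-4 + (-7)**2)) - 1*49 = (134 + (-4 + 49))/(89 + (-4 + 49)) - 49 = (134 + 45)/(89 + 45) - 49 = 179/134 - 49 = -6387/134 ≈ -47.664)
-Z = -1*(-6387/134) = 6387/134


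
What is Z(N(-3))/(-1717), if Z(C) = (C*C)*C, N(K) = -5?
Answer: 125/1717 ≈ 0.072801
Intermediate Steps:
Z(C) = C³ (Z(C) = C²*C = C³)
Z(N(-3))/(-1717) = (-5)³/(-1717) = -125*(-1/1717) = 125/1717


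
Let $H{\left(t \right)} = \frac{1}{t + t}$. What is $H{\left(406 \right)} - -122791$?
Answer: $\frac{99706293}{812} \approx 1.2279 \cdot 10^{5}$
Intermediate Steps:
$H{\left(t \right)} = \frac{1}{2 t}$
$H{\left(406 \right)} - -122791 = \frac{1}{2 \cdot 406} - -122791 = \frac{1}{2} \cdot \frac{1}{406} + 122791 = \frac{1}{812} + 122791 = \frac{99706293}{812}$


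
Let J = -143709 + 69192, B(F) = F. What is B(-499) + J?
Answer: -75016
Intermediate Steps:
J = -74517
B(-499) + J = -499 - 74517 = -75016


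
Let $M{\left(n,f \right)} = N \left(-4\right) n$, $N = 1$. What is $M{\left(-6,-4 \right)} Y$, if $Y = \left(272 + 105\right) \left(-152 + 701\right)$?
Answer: $4967352$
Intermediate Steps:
$Y = 206973$ ($Y = 377 \cdot 549 = 206973$)
$M{\left(n,f \right)} = - 4 n$ ($M{\left(n,f \right)} = 1 \left(-4\right) n = - 4 n$)
$M{\left(-6,-4 \right)} Y = \left(-4\right) \left(-6\right) 206973 = 24 \cdot 206973 = 4967352$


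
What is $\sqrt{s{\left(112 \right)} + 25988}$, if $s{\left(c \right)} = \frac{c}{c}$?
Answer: $\sqrt{25989} \approx 161.21$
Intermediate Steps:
$s{\left(c \right)} = 1$
$\sqrt{s{\left(112 \right)} + 25988} = \sqrt{1 + 25988} = \sqrt{25989}$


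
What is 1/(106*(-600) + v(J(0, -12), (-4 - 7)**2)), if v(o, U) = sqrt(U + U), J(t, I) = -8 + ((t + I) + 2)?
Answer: -31800/2022479879 - 11*sqrt(2)/4044959758 ≈ -1.5727e-5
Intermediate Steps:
J(t, I) = -6 + I + t (J(t, I) = -8 + ((I + t) + 2) = -8 + (2 + I + t) = -6 + I + t)
v(o, U) = sqrt(2)*sqrt(U) (v(o, U) = sqrt(2*U) = sqrt(2)*sqrt(U))
1/(106*(-600) + v(J(0, -12), (-4 - 7)**2)) = 1/(106*(-600) + sqrt(2)*sqrt((-4 - 7)**2)) = 1/(-63600 + sqrt(2)*sqrt((-11)**2)) = 1/(-63600 + sqrt(2)*sqrt(121)) = 1/(-63600 + sqrt(2)*11) = 1/(-63600 + 11*sqrt(2))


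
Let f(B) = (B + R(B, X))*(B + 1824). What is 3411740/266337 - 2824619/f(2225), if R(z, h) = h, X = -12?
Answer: 29818380779777/2386495909269 ≈ 12.495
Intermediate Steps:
f(B) = (-12 + B)*(1824 + B) (f(B) = (B - 12)*(B + 1824) = (-12 + B)*(1824 + B))
3411740/266337 - 2824619/f(2225) = 3411740/266337 - 2824619/(-21888 + 2225² + 1812*2225) = 3411740*(1/266337) - 2824619/(-21888 + 4950625 + 4031700) = 3411740/266337 - 2824619/8960437 = 29818380779777/2386495909269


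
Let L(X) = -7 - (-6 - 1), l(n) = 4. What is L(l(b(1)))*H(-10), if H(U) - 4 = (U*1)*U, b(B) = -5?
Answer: 0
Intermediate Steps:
L(X) = 0 (L(X) = -7 - 1*(-7) = -7 + 7 = 0)
H(U) = 4 + U**2 (H(U) = 4 + (U*1)*U = 4 + U*U = 4 + U**2)
L(l(b(1)))*H(-10) = 0*(4 + (-10)**2) = 0*(4 + 100) = 0*104 = 0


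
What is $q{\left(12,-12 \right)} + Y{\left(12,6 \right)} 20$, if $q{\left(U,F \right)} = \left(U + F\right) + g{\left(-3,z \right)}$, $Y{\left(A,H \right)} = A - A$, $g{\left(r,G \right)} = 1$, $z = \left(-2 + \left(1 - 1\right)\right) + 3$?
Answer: $1$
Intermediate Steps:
$z = 1$ ($z = \left(-2 + \left(1 - 1\right)\right) + 3 = \left(-2 + 0\right) + 3 = -2 + 3 = 1$)
$Y{\left(A,H \right)} = 0$
$q{\left(U,F \right)} = 1 + F + U$ ($q{\left(U,F \right)} = \left(U + F\right) + 1 = \left(F + U\right) + 1 = 1 + F + U$)
$q{\left(12,-12 \right)} + Y{\left(12,6 \right)} 20 = \left(1 - 12 + 12\right) + 0 \cdot 20 = 1 + 0 = 1$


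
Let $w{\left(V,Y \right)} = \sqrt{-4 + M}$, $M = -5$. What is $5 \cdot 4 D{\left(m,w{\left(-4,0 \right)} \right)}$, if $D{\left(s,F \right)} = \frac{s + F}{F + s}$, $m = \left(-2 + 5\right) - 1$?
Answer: $20$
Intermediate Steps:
$m = 2$ ($m = 3 - 1 = 2$)
$w{\left(V,Y \right)} = 3 i$ ($w{\left(V,Y \right)} = \sqrt{-4 - 5} = \sqrt{-9} = 3 i$)
$D{\left(s,F \right)} = 1$ ($D{\left(s,F \right)} = \frac{F + s}{F + s} = 1$)
$5 \cdot 4 D{\left(m,w{\left(-4,0 \right)} \right)} = 5 \cdot 4 \cdot 1 = 20 \cdot 1 = 20$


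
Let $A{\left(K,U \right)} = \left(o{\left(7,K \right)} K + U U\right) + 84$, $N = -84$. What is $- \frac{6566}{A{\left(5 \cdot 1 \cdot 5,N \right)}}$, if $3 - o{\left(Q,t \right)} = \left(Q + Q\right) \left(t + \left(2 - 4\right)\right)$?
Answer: $\frac{6566}{835} \approx 7.8635$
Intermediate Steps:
$o{\left(Q,t \right)} = 3 - 2 Q \left(-2 + t\right)$ ($o{\left(Q,t \right)} = 3 - \left(Q + Q\right) \left(t + \left(2 - 4\right)\right) = 3 - 2 Q \left(t - 2\right) = 3 - 2 Q \left(-2 + t\right)$)
$A{\left(K,U \right)} = 84 + U^{2} + K \left(31 - 14 K\right)$ ($A{\left(K,U \right)} = \left(\left(3 + 4 \cdot 7 - 14 K\right) K + U U\right) + 84 = \left(\left(3 + 28 - 14 K\right) K + U^{2}\right) + 84 = \left(\left(31 - 14 K\right) K + U^{2}\right) + 84 = \left(K \left(31 - 14 K\right) + U^{2}\right) + 84 = \left(U^{2} + K \left(31 - 14 K\right)\right) + 84 = 84 + U^{2} + K \left(31 - 14 K\right)$)
$- \frac{6566}{A{\left(5 \cdot 1 \cdot 5,N \right)}} = - \frac{6566}{84 + \left(-84\right)^{2} - 5 \cdot 1 \cdot 5 \left(-31 + 14 \cdot 5 \cdot 1 \cdot 5\right)} = - \frac{6566}{84 + 7056 - 5 \cdot 5 \left(-31 + 14 \cdot 5 \cdot 5\right)} = - \frac{6566}{84 + 7056 - 25 \left(-31 + 14 \cdot 25\right)} = - \frac{6566}{84 + 7056 - 25 \left(-31 + 350\right)} = - \frac{6566}{84 + 7056 - 25 \cdot 319} = - \frac{6566}{84 + 7056 - 7975} = - \frac{6566}{-835} = \left(-6566\right) \left(- \frac{1}{835}\right) = \frac{6566}{835}$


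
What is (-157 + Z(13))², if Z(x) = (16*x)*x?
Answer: 6487209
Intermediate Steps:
Z(x) = 16*x²
(-157 + Z(13))² = (-157 + 16*13²)² = (-157 + 16*169)² = (-157 + 2704)² = 2547² = 6487209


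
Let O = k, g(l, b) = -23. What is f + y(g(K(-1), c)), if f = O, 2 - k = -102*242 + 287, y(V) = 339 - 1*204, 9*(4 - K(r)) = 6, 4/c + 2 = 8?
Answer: 24534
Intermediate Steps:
c = 2/3 (c = 4/(-2 + 8) = 4/6 = 4*(1/6) = 2/3 ≈ 0.66667)
K(r) = 10/3 (K(r) = 4 - 1/9*6 = 4 - 2/3 = 10/3)
y(V) = 135 (y(V) = 339 - 204 = 135)
k = 24399 (k = 2 - (-102*242 + 287) = 2 - (-24684 + 287) = 2 - 1*(-24397) = 2 + 24397 = 24399)
O = 24399
f = 24399
f + y(g(K(-1), c)) = 24399 + 135 = 24534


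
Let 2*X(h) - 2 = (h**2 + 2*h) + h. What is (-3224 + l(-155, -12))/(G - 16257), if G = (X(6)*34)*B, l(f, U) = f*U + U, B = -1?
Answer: 1376/17209 ≈ 0.079958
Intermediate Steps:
l(f, U) = U + U*f (l(f, U) = U*f + U = U + U*f)
X(h) = 1 + h**2/2 + 3*h/2 (X(h) = 1 + ((h**2 + 2*h) + h)/2 = 1 + (h**2 + 3*h)/2 = 1 + (h**2/2 + 3*h/2) = 1 + h**2/2 + 3*h/2)
G = -952 (G = ((1 + (1/2)*6**2 + (3/2)*6)*34)*(-1) = ((1 + (1/2)*36 + 9)*34)*(-1) = ((1 + 18 + 9)*34)*(-1) = (28*34)*(-1) = 952*(-1) = -952)
(-3224 + l(-155, -12))/(G - 16257) = (-3224 - 12*(1 - 155))/(-952 - 16257) = (-3224 - 12*(-154))/(-17209) = (-3224 + 1848)*(-1/17209) = -1376*(-1/17209) = 1376/17209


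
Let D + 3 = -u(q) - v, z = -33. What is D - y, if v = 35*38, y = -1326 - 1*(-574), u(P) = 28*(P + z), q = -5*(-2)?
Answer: 63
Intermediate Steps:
q = 10
u(P) = -924 + 28*P (u(P) = 28*(P - 33) = 28*(-33 + P) = -924 + 28*P)
y = -752 (y = -1326 + 574 = -752)
v = 1330
D = -689 (D = -3 + (-(-924 + 28*10) - 1*1330) = -3 + (-(-924 + 280) - 1330) = -3 + (-1*(-644) - 1330) = -3 + (644 - 1330) = -3 - 686 = -689)
D - y = -689 - 1*(-752) = -689 + 752 = 63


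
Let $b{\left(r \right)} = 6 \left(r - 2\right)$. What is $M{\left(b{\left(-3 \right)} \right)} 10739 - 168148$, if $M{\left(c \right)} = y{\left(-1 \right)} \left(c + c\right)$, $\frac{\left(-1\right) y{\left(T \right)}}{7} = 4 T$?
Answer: $-18209668$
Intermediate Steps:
$y{\left(T \right)} = - 28 T$ ($y{\left(T \right)} = - 7 \cdot 4 T = - 28 T$)
$b{\left(r \right)} = -12 + 6 r$ ($b{\left(r \right)} = 6 \left(-2 + r\right) = -12 + 6 r$)
$M{\left(c \right)} = 56 c$ ($M{\left(c \right)} = \left(-28\right) \left(-1\right) \left(c + c\right) = 28 \cdot 2 c = 56 c$)
$M{\left(b{\left(-3 \right)} \right)} 10739 - 168148 = 56 \left(-12 + 6 \left(-3\right)\right) 10739 - 168148 = 56 \left(-12 - 18\right) 10739 - 168148 = 56 \left(-30\right) 10739 - 168148 = \left(-1680\right) 10739 - 168148 = -18041520 - 168148 = -18209668$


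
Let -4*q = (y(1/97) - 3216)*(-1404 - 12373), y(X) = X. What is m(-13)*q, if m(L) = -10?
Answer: 21488744635/194 ≈ 1.1077e+8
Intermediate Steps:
q = -4297748927/388 (q = -(1/97 - 3216)*(-1404 - 12373)/4 = -(1/97 - 3216)*(-13777)/4 = -(-311951)*(-13777)/388 = -¼*4297748927/97 = -4297748927/388 ≈ -1.1077e+7)
m(-13)*q = -10*(-4297748927/388) = 21488744635/194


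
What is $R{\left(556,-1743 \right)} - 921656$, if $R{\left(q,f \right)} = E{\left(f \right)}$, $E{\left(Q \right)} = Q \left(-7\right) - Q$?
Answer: $-907712$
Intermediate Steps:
$E{\left(Q \right)} = - 8 Q$ ($E{\left(Q \right)} = - 7 Q - Q = - 8 Q$)
$R{\left(q,f \right)} = - 8 f$
$R{\left(556,-1743 \right)} - 921656 = \left(-8\right) \left(-1743\right) - 921656 = 13944 - 921656 = -907712$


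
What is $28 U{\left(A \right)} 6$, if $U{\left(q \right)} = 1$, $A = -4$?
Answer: $168$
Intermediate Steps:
$28 U{\left(A \right)} 6 = 28 \cdot 1 \cdot 6 = 28 \cdot 6 = 168$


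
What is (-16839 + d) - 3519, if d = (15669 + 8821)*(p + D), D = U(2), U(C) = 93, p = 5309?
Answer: 132274622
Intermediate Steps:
D = 93
d = 132294980 (d = (15669 + 8821)*(5309 + 93) = 24490*5402 = 132294980)
(-16839 + d) - 3519 = (-16839 + 132294980) - 3519 = 132278141 - 3519 = 132274622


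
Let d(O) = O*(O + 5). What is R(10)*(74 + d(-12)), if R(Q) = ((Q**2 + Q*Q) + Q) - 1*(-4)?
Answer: 33812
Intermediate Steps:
d(O) = O*(5 + O)
R(Q) = 4 + Q + 2*Q**2 (R(Q) = ((Q**2 + Q**2) + Q) + 4 = (2*Q**2 + Q) + 4 = (Q + 2*Q**2) + 4 = 4 + Q + 2*Q**2)
R(10)*(74 + d(-12)) = (4 + 10 + 2*10**2)*(74 - 12*(5 - 12)) = (4 + 10 + 2*100)*(74 - 12*(-7)) = (4 + 10 + 200)*(74 + 84) = 214*158 = 33812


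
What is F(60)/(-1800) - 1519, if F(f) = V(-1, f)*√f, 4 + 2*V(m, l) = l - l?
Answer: -1519 + √15/450 ≈ -1519.0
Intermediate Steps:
V(m, l) = -2 (V(m, l) = -2 + (l - l)/2 = -2 + (½)*0 = -2 + 0 = -2)
F(f) = -2*√f
F(60)/(-1800) - 1519 = -4*√15/(-1800) - 1519 = -4*√15*(-1/1800) - 1519 = √15/450 - 1519 = -1519 + √15/450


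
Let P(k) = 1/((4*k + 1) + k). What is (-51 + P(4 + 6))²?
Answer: 6760000/2601 ≈ 2599.0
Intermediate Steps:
P(k) = 1/(1 + 5*k) (P(k) = 1/((1 + 4*k) + k) = 1/(1 + 5*k))
(-51 + P(4 + 6))² = (-51 + 1/(1 + 5*(4 + 6)))² = (-51 + 1/(1 + 5*10))² = (-51 + 1/(1 + 50))² = (-51 + 1/51)² = (-2600/51)² = 6760000/2601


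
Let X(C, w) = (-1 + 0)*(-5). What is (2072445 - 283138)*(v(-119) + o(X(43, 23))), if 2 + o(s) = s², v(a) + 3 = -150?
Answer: -232609910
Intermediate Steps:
X(C, w) = 5 (X(C, w) = -1*(-5) = 5)
v(a) = -153 (v(a) = -3 - 150 = -153)
o(s) = -2 + s²
(2072445 - 283138)*(v(-119) + o(X(43, 23))) = (2072445 - 283138)*(-153 + (-2 + 5²)) = 1789307*(-153 + (-2 + 25)) = 1789307*(-153 + 23) = 1789307*(-130) = -232609910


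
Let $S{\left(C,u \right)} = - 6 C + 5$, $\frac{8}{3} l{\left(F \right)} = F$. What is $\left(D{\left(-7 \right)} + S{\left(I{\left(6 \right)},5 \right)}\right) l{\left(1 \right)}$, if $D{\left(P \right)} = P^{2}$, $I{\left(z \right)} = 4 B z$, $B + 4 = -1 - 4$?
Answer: $\frac{2025}{4} \approx 506.25$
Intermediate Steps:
$B = -9$ ($B = -4 - 5 = -9$)
$l{\left(F \right)} = \frac{3 F}{8}$
$I{\left(z \right)} = - 36 z$ ($I{\left(z \right)} = 4 \left(-9\right) z = - 36 z$)
$S{\left(C,u \right)} = 5 - 6 C$
$\left(D{\left(-7 \right)} + S{\left(I{\left(6 \right)},5 \right)}\right) l{\left(1 \right)} = \left(\left(-7\right)^{2} - \left(-5 + 6 \left(\left(-36\right) 6\right)\right)\right) \frac{3}{8} \cdot 1 = \left(49 + \left(5 - -1296\right)\right) \frac{3}{8} = \left(49 + \left(5 + 1296\right)\right) \frac{3}{8} = \left(49 + 1301\right) \frac{3}{8} = 1350 \cdot \frac{3}{8} = \frac{2025}{4}$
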